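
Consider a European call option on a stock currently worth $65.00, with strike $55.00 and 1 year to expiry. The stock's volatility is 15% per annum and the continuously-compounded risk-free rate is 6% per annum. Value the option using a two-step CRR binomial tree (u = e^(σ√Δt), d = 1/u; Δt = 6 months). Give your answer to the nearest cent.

CRR parameters: u = e^(σ√Δt) = e^(0.15·√0.5) = 1.1119, d = 1/u = 0.8994
Per-period rate: rΔt = 0.06·0.5 = 0.03, so R = e^0.03 = 1.0305
Risk-neutral probability p = (e^0.03 − 0.8994)/(1.1119 − 0.8994) = 0.1311/0.2125 = 0.6168
Terminal stock prices: S_uu = 80.36, S_ud = 65, S_dd = 52.58
Terminal payoffs (S − K): max(25.36, 0) = 25.36, max(10, 0) = 10, max(-2.424, 0) = 0
Node u (S = 72.27): V_u = e^(−0.03)·[0.6168·25.3602 + 0.3832·10.0000] = 18.8987
Node d (S = 58.46): V_d = e^(−0.03)·[0.6168·10.0000 + 0.3832·0.0000] = 5.9857
Node 0 (S = 65): V_0 = e^(−0.03)·[0.6168·18.8987 + 0.3832·5.9857] = 13.5382

$13.54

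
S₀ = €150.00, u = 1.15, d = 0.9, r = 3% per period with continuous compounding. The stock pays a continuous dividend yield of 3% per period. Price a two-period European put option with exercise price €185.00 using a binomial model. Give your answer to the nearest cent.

Per-period risk-free factor R = e^0.03 = 1.0305; dividend-adjusted growth = e^(0.03−0.03) = 1.0000.
Risk-neutral probability p = (1.0000 − 0.9)/(1.15 − 0.9) = 0.1000/0.2500 = 0.4000
Terminal stock prices: S_uu = 198.4, S_ud = 155.2, S_dd = 121.5
Terminal payoffs (K − S): max(-13.37, 0) = 0, max(29.75, 0) = 29.75, max(63.5, 0) = 63.5
Node u (S = 172.5): V_u = e^(−0.03)·[0.4000·0.0000 + 0.6000·29.7500] = 17.3225
Node d (S = 135): V_d = e^(−0.03)·[0.4000·29.7500 + 0.6000·63.5000] = 48.5223
Node 0 (S = 150): V_0 = e^(−0.03)·[0.4000·17.3225 + 0.6000·48.5223] = 34.9771

€34.98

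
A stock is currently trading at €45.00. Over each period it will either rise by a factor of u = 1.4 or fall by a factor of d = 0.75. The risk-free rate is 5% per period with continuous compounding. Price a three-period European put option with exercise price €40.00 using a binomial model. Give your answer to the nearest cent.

€4.37

Risk-neutral probability p = (e^0.05 − 0.75)/(1.4 − 0.75) = 0.3013/0.6500 = 0.4635
Terminal stock prices: S_uuu = 123.5, S_uud = 66.15, S_udd = 35.44, S_ddd = 18.98
Terminal payoffs (K − S): max(-83.48, 0) = 0, max(-26.15, 0) = 0, max(4.563, 0) = 4.563, max(21.02, 0) = 21.02
Node uu (S = 88.2): V_uu = e^(−0.05)·[0.4635·0.0000 + 0.5365·0.0000] = 0.0000
Node ud (S = 47.25): V_ud = e^(−0.05)·[0.4635·0.0000 + 0.5365·4.5625] = 2.3284
Node dd (S = 25.31): V_dd = e^(−0.05)·[0.4635·4.5625 + 0.5365·21.0156] = 12.7367
Node u (S = 63): V_u = e^(−0.05)·[0.4635·0.0000 + 0.5365·2.3284] = 1.1883
Node d (S = 33.75): V_d = e^(−0.05)·[0.4635·2.3284 + 0.5365·12.7367] = 7.5266
Node 0 (S = 45): V_0 = e^(−0.05)·[0.4635·1.1883 + 0.5365·7.5266] = 4.3650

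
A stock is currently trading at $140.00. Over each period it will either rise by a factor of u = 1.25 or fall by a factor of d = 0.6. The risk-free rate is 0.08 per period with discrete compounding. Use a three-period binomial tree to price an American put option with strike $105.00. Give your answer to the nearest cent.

Risk-neutral probability p = (1 + 0.08 − 0.6)/(1.25 − 0.6) = 0.4800/0.6500 = 0.7385
Terminal stock prices: S_uuu = 273.4, S_uud = 131.2, S_udd = 63, S_ddd = 30.24
Terminal payoffs (K − S): max(-168.4, 0) = 0, max(-26.25, 0) = 0, max(42, 0) = 42, max(74.76, 0) = 74.76
Node uu (S = 218.8): continuation = 1/1.08·[0.7385·0.0000 + 0.2615·0.0000] = 0.0000; exercise value = 0.0000 ≤ continuation, so V_uu = 0.0000
Node ud (S = 105): continuation = 1/1.08·[0.7385·0.0000 + 0.2615·42.0000] = 10.1709; exercise value = 0.0000 ≤ continuation, so V_ud = 10.1709
Node dd (S = 50.4): continuation = 1/1.08·[0.7385·42.0000 + 0.2615·74.7600] = 46.8222; exercise value = 54.6000 > continuation, so V_dd = 54.6000 (exercise)
Node u (S = 175): continuation = 1/1.08·[0.7385·0.0000 + 0.2615·10.1709] = 2.4630; exercise value = 0.0000 ≤ continuation, so V_u = 2.4630
Node d (S = 84): continuation = 1/1.08·[0.7385·10.1709 + 0.2615·54.6000] = 20.1767; exercise value = 21.0000 > continuation, so V_d = 21.0000 (exercise)
Node 0 (S = 140): continuation = 1/1.08·[0.7385·2.4630 + 0.2615·21.0000] = 6.7696; exercise value = 0.0000 ≤ continuation, so V_0 = 6.7696

$6.77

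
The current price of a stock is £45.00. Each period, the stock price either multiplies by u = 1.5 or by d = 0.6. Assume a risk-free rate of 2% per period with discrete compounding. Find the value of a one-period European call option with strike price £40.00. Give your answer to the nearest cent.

Risk-neutral probability p = (1 + 0.02 − 0.6)/(1.5 − 0.6) = 0.4200/0.9000 = 0.4667
Terminal stock prices: S_u = 67.5, S_d = 27
Terminal payoffs (S − K): max(27.5, 0) = 27.5, max(-13, 0) = 0
Node 0 (S = 45): V_0 = 1/1.02·[0.4667·27.5000 + 0.5333·0.0000] = 12.5817

£12.58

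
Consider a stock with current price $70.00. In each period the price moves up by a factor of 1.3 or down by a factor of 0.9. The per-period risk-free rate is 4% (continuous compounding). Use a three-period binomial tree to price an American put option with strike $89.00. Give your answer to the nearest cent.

$19.00

Risk-neutral probability p = (e^0.04 − 0.9)/(1.3 − 0.9) = 0.1408/0.4000 = 0.3520
Terminal stock prices: S_uuu = 153.8, S_uud = 106.5, S_udd = 73.71, S_ddd = 51.03
Terminal payoffs (K − S): max(-64.79, 0) = 0, max(-17.47, 0) = 0, max(15.29, 0) = 15.29, max(37.97, 0) = 37.97
Node uu (S = 118.3): continuation = e^(−0.04)·[0.3520·0.0000 + 0.6480·0.0000] = 0.0000; exercise value = 0.0000 ≤ continuation, so V_uu = 0.0000
Node ud (S = 81.9): continuation = e^(−0.04)·[0.3520·0.0000 + 0.6480·15.2900] = 9.5190; exercise value = 7.1000 ≤ continuation, so V_ud = 9.5190
Node dd (S = 56.7): continuation = e^(−0.04)·[0.3520·15.2900 + 0.6480·37.9700] = 28.8103; exercise value = 32.3000 > continuation, so V_dd = 32.3000 (exercise)
Node u (S = 91): continuation = e^(−0.04)·[0.3520·0.0000 + 0.6480·9.5190] = 5.9262; exercise value = 0.0000 ≤ continuation, so V_u = 5.9262
Node d (S = 63): continuation = e^(−0.04)·[0.3520·9.5190 + 0.6480·32.3000] = 23.3284; exercise value = 26.0000 > continuation, so V_d = 26.0000 (exercise)
Node 0 (S = 70): continuation = e^(−0.04)·[0.3520·5.9262 + 0.6480·26.0000] = 18.1911; exercise value = 19.0000 > continuation, so V_0 = 19.0000 (exercise)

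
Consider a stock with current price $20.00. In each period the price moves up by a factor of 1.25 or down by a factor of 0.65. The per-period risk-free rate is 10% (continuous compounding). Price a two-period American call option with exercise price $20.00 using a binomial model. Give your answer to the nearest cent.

$5.30

Risk-neutral probability p = (e^0.1 − 0.65)/(1.25 − 0.65) = 0.4552/0.6000 = 0.7586
Terminal stock prices: S_uu = 31.25, S_ud = 16.25, S_dd = 8.45
Terminal payoffs (S − K): max(11.25, 0) = 11.25, max(-3.75, 0) = 0, max(-11.55, 0) = 0
Node u (S = 25): continuation = e^(−0.1)·[0.7586·11.2500 + 0.2414·0.0000] = 7.7223; exercise value = 5.0000 ≤ continuation, so V_u = 7.7223
Node d (S = 13): continuation = e^(−0.1)·[0.7586·0.0000 + 0.2414·0.0000] = 0.0000; exercise value = 0.0000 ≤ continuation, so V_d = 0.0000
Node 0 (S = 20): continuation = e^(−0.1)·[0.7586·7.7223 + 0.2414·0.0000] = 5.3008; exercise value = 0.0000 ≤ continuation, so V_0 = 5.3008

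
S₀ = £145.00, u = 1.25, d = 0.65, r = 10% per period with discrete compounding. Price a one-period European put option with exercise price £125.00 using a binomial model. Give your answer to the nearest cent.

£6.99

Risk-neutral probability p = (1 + 0.1 − 0.65)/(1.25 − 0.65) = 0.4500/0.6000 = 0.7500
Terminal stock prices: S_u = 181.2, S_d = 94.25
Terminal payoffs (K − S): max(-56.25, 0) = 0, max(30.75, 0) = 30.75
Node 0 (S = 145): V_0 = 1/1.1·[0.7500·0.0000 + 0.2500·30.7500] = 6.9886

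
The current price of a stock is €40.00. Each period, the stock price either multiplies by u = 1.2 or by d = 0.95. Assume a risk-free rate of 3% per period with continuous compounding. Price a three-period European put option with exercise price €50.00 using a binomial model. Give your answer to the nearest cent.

Risk-neutral probability p = (e^0.03 − 0.95)/(1.2 − 0.95) = 0.0805/0.2500 = 0.3218
Terminal stock prices: S_uuu = 69.12, S_uud = 54.72, S_udd = 43.32, S_ddd = 34.29
Terminal payoffs (K − S): max(-19.12, 0) = 0, max(-4.72, 0) = 0, max(6.68, 0) = 6.68, max(15.71, 0) = 15.71
Node uu (S = 57.6): V_uu = e^(−0.03)·[0.3218·0.0000 + 0.6782·0.0000] = 0.0000
Node ud (S = 45.6): V_ud = e^(−0.03)·[0.3218·0.0000 + 0.6782·6.6800] = 4.3964
Node dd (S = 36.1): V_dd = e^(−0.03)·[0.3218·6.6800 + 0.6782·15.7050] = 12.4223
Node u (S = 48): V_u = e^(−0.03)·[0.3218·0.0000 + 0.6782·4.3964] = 2.8934
Node d (S = 38): V_d = e^(−0.03)·[0.3218·4.3964 + 0.6782·12.4223] = 9.5486
Node 0 (S = 40): V_0 = e^(−0.03)·[0.3218·2.8934 + 0.6782·9.5486] = 7.1879

€7.19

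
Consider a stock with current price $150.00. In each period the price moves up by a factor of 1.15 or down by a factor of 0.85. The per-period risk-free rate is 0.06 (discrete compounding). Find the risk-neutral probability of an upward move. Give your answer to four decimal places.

p = 0.7000

Risk-neutral probability p = (1 + 0.06 − 0.85)/(1.15 − 0.85) = 0.2100/0.3000 = 0.7000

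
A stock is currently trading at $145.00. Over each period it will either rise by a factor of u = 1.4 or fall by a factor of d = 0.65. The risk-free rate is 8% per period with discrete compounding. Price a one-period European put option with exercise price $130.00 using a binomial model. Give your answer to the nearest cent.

$14.12

Risk-neutral probability p = (1 + 0.08 − 0.65)/(1.4 − 0.65) = 0.4300/0.7500 = 0.5733
Terminal stock prices: S_u = 203, S_d = 94.25
Terminal payoffs (K − S): max(-73, 0) = 0, max(35.75, 0) = 35.75
Node 0 (S = 145): V_0 = 1/1.08·[0.5733·0.0000 + 0.4267·35.7500] = 14.1235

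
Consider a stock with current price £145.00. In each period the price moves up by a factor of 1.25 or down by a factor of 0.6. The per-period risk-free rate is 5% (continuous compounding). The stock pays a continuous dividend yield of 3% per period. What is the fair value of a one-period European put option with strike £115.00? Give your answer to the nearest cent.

£9.42

Per-period risk-free factor R = e^0.05 = 1.0513; dividend-adjusted growth = e^(0.05−0.03) = 1.0202.
Risk-neutral probability p = (1.0202 − 0.6)/(1.25 − 0.6) = 0.4202/0.6500 = 0.6465
Terminal stock prices: S_u = 181.2, S_d = 87
Terminal payoffs (K − S): max(-66.25, 0) = 0, max(28, 0) = 28
Node 0 (S = 145): V_0 = e^(−0.05)·[0.6465·0.0000 + 0.3535·28.0000] = 9.4162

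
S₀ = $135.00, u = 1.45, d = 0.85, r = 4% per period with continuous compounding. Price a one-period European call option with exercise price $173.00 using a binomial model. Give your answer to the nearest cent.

Risk-neutral probability p = (e^0.04 − 0.85)/(1.45 − 0.85) = 0.1908/0.6000 = 0.3180
Terminal stock prices: S_u = 195.8, S_d = 114.8
Terminal payoffs (S − K): max(22.75, 0) = 22.75, max(-58.25, 0) = 0
Node 0 (S = 135): V_0 = e^(−0.04)·[0.3180·22.7500 + 0.6820·0.0000] = 6.9512

$6.95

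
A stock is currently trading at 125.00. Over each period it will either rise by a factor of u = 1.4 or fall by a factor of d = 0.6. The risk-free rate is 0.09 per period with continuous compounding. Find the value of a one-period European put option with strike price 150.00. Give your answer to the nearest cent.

26.20

Risk-neutral probability p = (e^0.09 − 0.6)/(1.4 − 0.6) = 0.4942/0.8000 = 0.6177
Terminal stock prices: S_u = 175, S_d = 75
Terminal payoffs (K − S): max(-25, 0) = 0, max(75, 0) = 75
Node 0 (S = 125): V_0 = e^(−0.09)·[0.6177·0.0000 + 0.3823·75.0000] = 26.2035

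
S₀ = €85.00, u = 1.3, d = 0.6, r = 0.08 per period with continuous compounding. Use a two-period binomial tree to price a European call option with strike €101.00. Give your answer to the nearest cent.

Risk-neutral probability p = (e^0.08 − 0.6)/(1.3 − 0.6) = 0.4833/0.7000 = 0.6904
Terminal stock prices: S_uu = 143.7, S_ud = 66.3, S_dd = 30.6
Terminal payoffs (S − K): max(42.65, 0) = 42.65, max(-34.7, 0) = 0, max(-70.4, 0) = 0
Node u (S = 110.5): V_u = e^(−0.08)·[0.6904·42.6500 + 0.3096·0.0000] = 27.1821
Node d (S = 51): V_d = e^(−0.08)·[0.6904·0.0000 + 0.3096·0.0000] = 0.0000
Node 0 (S = 85): V_0 = e^(−0.08)·[0.6904·27.1821 + 0.3096·0.0000] = 17.3239

€17.32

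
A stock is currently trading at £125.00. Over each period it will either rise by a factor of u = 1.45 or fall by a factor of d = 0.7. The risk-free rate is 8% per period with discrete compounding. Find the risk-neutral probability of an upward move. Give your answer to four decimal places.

Risk-neutral probability p = (1 + 0.08 − 0.7)/(1.45 − 0.7) = 0.3800/0.7500 = 0.5067

p = 0.5067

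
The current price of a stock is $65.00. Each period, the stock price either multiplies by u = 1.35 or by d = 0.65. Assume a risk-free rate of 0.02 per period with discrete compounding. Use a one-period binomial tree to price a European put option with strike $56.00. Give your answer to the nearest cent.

$6.36

Risk-neutral probability p = (1 + 0.02 − 0.65)/(1.35 − 0.65) = 0.3700/0.7000 = 0.5286
Terminal stock prices: S_u = 87.75, S_d = 42.25
Terminal payoffs (K − S): max(-31.75, 0) = 0, max(13.75, 0) = 13.75
Node 0 (S = 65): V_0 = 1/1.02·[0.5286·0.0000 + 0.4714·13.7500] = 6.3550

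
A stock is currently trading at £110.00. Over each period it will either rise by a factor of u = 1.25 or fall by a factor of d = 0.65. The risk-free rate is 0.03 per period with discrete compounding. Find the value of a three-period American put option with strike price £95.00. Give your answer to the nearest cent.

£11.90

Risk-neutral probability p = (1 + 0.03 − 0.65)/(1.25 − 0.65) = 0.3800/0.6000 = 0.6333
Terminal stock prices: S_uuu = 214.8, S_uud = 111.7, S_udd = 58.09, S_ddd = 30.21
Terminal payoffs (K − S): max(-119.8, 0) = 0, max(-16.72, 0) = 0, max(36.91, 0) = 36.91, max(64.79, 0) = 64.79
Node uu (S = 171.9): continuation = 1/1.03·[0.6333·0.0000 + 0.3667·0.0000] = 0.0000; exercise value = 0.0000 ≤ continuation, so V_uu = 0.0000
Node ud (S = 89.38): continuation = 1/1.03·[0.6333·0.0000 + 0.3667·36.9062] = 13.1381; exercise value = 5.6250 ≤ continuation, so V_ud = 13.1381
Node dd (S = 46.48): continuation = 1/1.03·[0.6333·36.9062 + 0.3667·64.7912] = 45.7580; exercise value = 48.5250 > continuation, so V_dd = 48.5250 (exercise)
Node u (S = 137.5): continuation = 1/1.03·[0.6333·0.0000 + 0.3667·13.1381] = 4.6770; exercise value = 0.0000 ≤ continuation, so V_u = 4.6770
Node d (S = 71.5): continuation = 1/1.03·[0.6333·13.1381 + 0.3667·48.5250] = 25.3527; exercise value = 23.5000 ≤ continuation, so V_d = 25.3527
Node 0 (S = 110): continuation = 1/1.03·[0.6333·4.6770 + 0.3667·25.3527] = 11.9011; exercise value = 0.0000 ≤ continuation, so V_0 = 11.9011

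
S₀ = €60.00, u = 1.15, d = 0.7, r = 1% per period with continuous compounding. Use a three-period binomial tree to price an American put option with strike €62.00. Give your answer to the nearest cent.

Risk-neutral probability p = (e^0.01 − 0.7)/(1.15 − 0.7) = 0.3101/0.4500 = 0.6890
Terminal stock prices: S_uuu = 91.25, S_uud = 55.54, S_udd = 33.81, S_ddd = 20.58
Terminal payoffs (K − S): max(-29.25, 0) = 0, max(6.455, 0) = 6.455, max(28.19, 0) = 28.19, max(41.42, 0) = 41.42
Node uu (S = 79.35): continuation = e^(−0.01)·[0.6890·0.0000 + 0.3110·6.4550] = 1.9875; exercise value = 0.0000 ≤ continuation, so V_uu = 1.9875
Node ud (S = 48.3): continuation = e^(−0.01)·[0.6890·6.4550 + 0.3110·28.1900] = 13.0831; exercise value = 13.7000 > continuation, so V_ud = 13.7000 (exercise)
Node dd (S = 29.4): continuation = e^(−0.01)·[0.6890·28.1900 + 0.3110·41.4200] = 31.9831; exercise value = 32.6000 > continuation, so V_dd = 32.6000 (exercise)
Node u (S = 69): continuation = e^(−0.01)·[0.6890·1.9875 + 0.3110·13.7000] = 5.5741; exercise value = 0.0000 ≤ continuation, so V_u = 5.5741
Node d (S = 42): continuation = e^(−0.01)·[0.6890·13.7000 + 0.3110·32.6000] = 19.3831; exercise value = 20.0000 > continuation, so V_d = 20.0000 (exercise)
Node 0 (S = 60): continuation = e^(−0.01)·[0.6890·5.5741 + 0.3110·20.0000] = 9.9604; exercise value = 2.0000 ≤ continuation, so V_0 = 9.9604

€9.96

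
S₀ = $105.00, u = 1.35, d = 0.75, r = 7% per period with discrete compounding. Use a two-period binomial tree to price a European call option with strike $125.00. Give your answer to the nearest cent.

$16.49

Risk-neutral probability p = (1 + 0.07 − 0.75)/(1.35 − 0.75) = 0.3200/0.6000 = 0.5333
Terminal stock prices: S_uu = 191.4, S_ud = 106.3, S_dd = 59.06
Terminal payoffs (S − K): max(66.36, 0) = 66.36, max(-18.69, 0) = 0, max(-65.94, 0) = 0
Node u (S = 141.8): V_u = 1/1.07·[0.5333·66.3625 + 0.4667·0.0000] = 33.0779
Node d (S = 78.75): V_d = 1/1.07·[0.5333·0.0000 + 0.4667·0.0000] = 0.0000
Node 0 (S = 105): V_0 = 1/1.07·[0.5333·33.0779 + 0.4667·0.0000] = 16.4874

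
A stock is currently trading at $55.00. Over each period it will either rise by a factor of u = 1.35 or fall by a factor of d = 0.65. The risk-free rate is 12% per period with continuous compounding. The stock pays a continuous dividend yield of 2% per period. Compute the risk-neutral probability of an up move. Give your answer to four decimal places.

Per-period risk-free factor R = e^0.12 = 1.1275; dividend-adjusted growth = e^(0.12−0.02) = 1.1052.
Risk-neutral probability p = (1.1052 − 0.65)/(1.35 − 0.65) = 0.4552/0.7000 = 0.6502

p = 0.6502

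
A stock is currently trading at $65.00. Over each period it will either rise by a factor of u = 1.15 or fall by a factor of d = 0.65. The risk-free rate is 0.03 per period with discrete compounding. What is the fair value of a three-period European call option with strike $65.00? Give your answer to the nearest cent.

$13.60

Risk-neutral probability p = (1 + 0.03 − 0.65)/(1.15 − 0.65) = 0.3800/0.5000 = 0.7600
Terminal stock prices: S_uuu = 98.86, S_uud = 55.88, S_udd = 31.58, S_ddd = 17.85
Terminal payoffs (S − K): max(33.86, 0) = 33.86, max(-9.124, 0) = 0, max(-33.42, 0) = 0, max(-47.15, 0) = 0
Node uu (S = 85.96): V_uu = 1/1.03·[0.7600·33.8569 + 0.2400·0.0000] = 24.9818
Node ud (S = 48.59): V_ud = 1/1.03·[0.7600·0.0000 + 0.2400·0.0000] = 0.0000
Node dd (S = 27.46): V_dd = 1/1.03·[0.7600·0.0000 + 0.2400·0.0000] = 0.0000
Node u (S = 74.75): V_u = 1/1.03·[0.7600·24.9818 + 0.2400·0.0000] = 18.4332
Node d (S = 42.25): V_d = 1/1.03·[0.7600·0.0000 + 0.2400·0.0000] = 0.0000
Node 0 (S = 65): V_0 = 1/1.03·[0.7600·18.4332 + 0.2400·0.0000] = 13.6012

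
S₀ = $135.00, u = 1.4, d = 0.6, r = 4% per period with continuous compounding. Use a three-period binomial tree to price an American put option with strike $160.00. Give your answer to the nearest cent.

$44.87

Risk-neutral probability p = (e^0.04 − 0.6)/(1.4 − 0.6) = 0.4408/0.8000 = 0.5510
Terminal stock prices: S_uuu = 370.4, S_uud = 158.8, S_udd = 68.04, S_ddd = 29.16
Terminal payoffs (K − S): max(-210.4, 0) = 0, max(1.24, 0) = 1.24, max(91.96, 0) = 91.96, max(130.8, 0) = 130.8
Node uu (S = 264.6): continuation = e^(−0.04)·[0.5510·0.0000 + 0.4490·1.2400] = 0.5349; exercise value = 0.0000 ≤ continuation, so V_uu = 0.5349
Node ud (S = 113.4): continuation = e^(−0.04)·[0.5510·1.2400 + 0.4490·91.9600] = 40.3263; exercise value = 46.6000 > continuation, so V_ud = 46.6000 (exercise)
Node dd (S = 48.6): continuation = e^(−0.04)·[0.5510·91.9600 + 0.4490·130.8400] = 105.1263; exercise value = 111.4000 > continuation, so V_dd = 111.4000 (exercise)
Node u (S = 189): continuation = e^(−0.04)·[0.5510·0.5349 + 0.4490·46.6000] = 20.3856; exercise value = 0.0000 ≤ continuation, so V_u = 20.3856
Node d (S = 81): continuation = e^(−0.04)·[0.5510·46.6000 + 0.4490·111.4000] = 72.7263; exercise value = 79.0000 > continuation, so V_d = 79.0000 (exercise)
Node 0 (S = 135): continuation = e^(−0.04)·[0.5510·20.3856 + 0.4490·79.0000] = 44.8714; exercise value = 25.0000 ≤ continuation, so V_0 = 44.8714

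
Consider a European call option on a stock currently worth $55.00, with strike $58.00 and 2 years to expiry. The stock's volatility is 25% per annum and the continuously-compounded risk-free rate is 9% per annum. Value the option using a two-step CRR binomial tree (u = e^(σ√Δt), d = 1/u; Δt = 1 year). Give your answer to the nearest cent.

$10.64

CRR parameters: u = e^(σ√Δt) = e^(0.25·√1) = 1.2840, d = 1/u = 0.7788
Per-period rate: rΔt = 0.09·1 = 0.09, so R = e^0.09 = 1.0942
Risk-neutral probability p = (e^0.09 − 0.7788)/(1.2840 − 0.7788) = 0.3154/0.5052 = 0.6242
Terminal stock prices: S_uu = 90.68, S_ud = 55, S_dd = 33.36
Terminal payoffs (S − K): max(32.68, 0) = 32.68, max(-3, 0) = 0, max(-24.64, 0) = 0
Node u (S = 70.62): V_u = e^(−0.09)·[0.6242·32.6797 + 0.3758·0.0000] = 18.6437
Node d (S = 42.83): V_d = e^(−0.09)·[0.6242·0.0000 + 0.3758·0.0000] = 0.0000
Node 0 (S = 55): V_0 = e^(−0.09)·[0.6242·18.6437 + 0.3758·0.0000] = 10.6362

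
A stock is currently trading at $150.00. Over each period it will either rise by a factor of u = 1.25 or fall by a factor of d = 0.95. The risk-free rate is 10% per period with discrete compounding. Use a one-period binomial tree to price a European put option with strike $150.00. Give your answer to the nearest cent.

Risk-neutral probability p = (1 + 0.1 − 0.95)/(1.25 − 0.95) = 0.1500/0.3000 = 0.5000
Terminal stock prices: S_u = 187.5, S_d = 142.5
Terminal payoffs (K − S): max(-37.5, 0) = 0, max(7.5, 0) = 7.5
Node 0 (S = 150): V_0 = 1/1.1·[0.5000·0.0000 + 0.5000·7.5000] = 3.4091

$3.41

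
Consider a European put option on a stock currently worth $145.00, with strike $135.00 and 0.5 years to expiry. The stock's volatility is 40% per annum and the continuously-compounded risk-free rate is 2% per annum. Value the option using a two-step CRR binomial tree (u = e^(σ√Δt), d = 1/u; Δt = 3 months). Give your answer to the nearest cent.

CRR parameters: u = e^(σ√Δt) = e^(0.4·√0.25) = 1.2214, d = 1/u = 0.8187
Per-period rate: rΔt = 0.02·0.25 = 0.005, so R = e^0.005 = 1.0050
Risk-neutral probability p = (e^0.005 − 0.8187)/(1.2214 − 0.8187) = 0.1863/0.4027 = 0.4626
Terminal stock prices: S_uu = 216.3, S_ud = 145, S_dd = 97.2
Terminal payoffs (K − S): max(-81.31, 0) = 0, max(-10, 0) = 0, max(37.8, 0) = 37.8
Node u (S = 177.1): V_u = e^(−0.005)·[0.4626·0.0000 + 0.5374·0.0000] = 0.0000
Node d (S = 118.7): V_d = e^(−0.005)·[0.4626·0.0000 + 0.5374·37.8036] = 20.2138
Node 0 (S = 145): V_0 = e^(−0.005)·[0.4626·0.0000 + 0.5374·20.2138] = 10.8084

$10.81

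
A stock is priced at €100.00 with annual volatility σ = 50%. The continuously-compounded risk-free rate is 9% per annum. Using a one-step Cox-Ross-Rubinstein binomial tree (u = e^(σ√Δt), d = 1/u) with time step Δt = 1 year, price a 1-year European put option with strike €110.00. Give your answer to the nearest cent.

€24.00

CRR parameters: u = e^(σ√Δt) = e^(0.5·√1) = 1.6487, d = 1/u = 0.6065
Per-period rate: rΔt = 0.09·1 = 0.09, so R = e^0.09 = 1.0942
Risk-neutral probability p = (e^0.09 − 0.6065)/(1.6487 − 0.6065) = 0.4876/1.0422 = 0.4679
Terminal stock prices: S_u = 164.9, S_d = 60.65
Terminal payoffs (K − S): max(-54.87, 0) = 0, max(49.35, 0) = 49.35
Node 0 (S = 100): V_0 = e^(−0.09)·[0.4679·0.0000 + 0.5321·49.3469] = 23.9974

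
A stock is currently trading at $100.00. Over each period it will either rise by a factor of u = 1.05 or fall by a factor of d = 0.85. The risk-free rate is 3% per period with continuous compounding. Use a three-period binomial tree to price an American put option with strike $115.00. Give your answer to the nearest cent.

$15.00

Risk-neutral probability p = (e^0.03 − 0.85)/(1.05 − 0.85) = 0.1805/0.2000 = 0.9023
Terminal stock prices: S_uuu = 115.8, S_uud = 93.71, S_udd = 75.86, S_ddd = 61.41
Terminal payoffs (K − S): max(-0.7625, 0) = 0, max(21.29, 0) = 21.29, max(39.14, 0) = 39.14, max(53.59, 0) = 53.59
Node uu (S = 110.2): continuation = e^(−0.03)·[0.9023·0.0000 + 0.0977·21.2875] = 2.0189; exercise value = 4.7500 > continuation, so V_uu = 4.7500 (exercise)
Node ud (S = 89.25): continuation = e^(−0.03)·[0.9023·21.2875 + 0.0977·39.1375] = 22.3512; exercise value = 25.7500 > continuation, so V_ud = 25.7500 (exercise)
Node dd (S = 72.25): continuation = e^(−0.03)·[0.9023·39.1375 + 0.0977·53.5875] = 39.3512; exercise value = 42.7500 > continuation, so V_dd = 42.7500 (exercise)
Node u (S = 105): continuation = e^(−0.03)·[0.9023·4.7500 + 0.0977·25.7500] = 6.6012; exercise value = 10.0000 > continuation, so V_u = 10.0000 (exercise)
Node d (S = 85): continuation = e^(−0.03)·[0.9023·25.7500 + 0.0977·42.7500] = 26.6012; exercise value = 30.0000 > continuation, so V_d = 30.0000 (exercise)
Node 0 (S = 100): continuation = e^(−0.03)·[0.9023·10.0000 + 0.0977·30.0000] = 11.6012; exercise value = 15.0000 > continuation, so V_0 = 15.0000 (exercise)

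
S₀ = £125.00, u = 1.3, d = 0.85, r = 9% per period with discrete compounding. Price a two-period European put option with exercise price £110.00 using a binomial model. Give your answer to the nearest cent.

£3.61

Risk-neutral probability p = (1 + 0.09 − 0.85)/(1.3 − 0.85) = 0.2400/0.4500 = 0.5333
Terminal stock prices: S_uu = 211.3, S_ud = 138.1, S_dd = 90.31
Terminal payoffs (K − S): max(-101.3, 0) = 0, max(-28.12, 0) = 0, max(19.69, 0) = 19.69
Node u (S = 162.5): V_u = 1/1.09·[0.5333·0.0000 + 0.4667·0.0000] = 0.0000
Node d (S = 106.2): V_d = 1/1.09·[0.5333·0.0000 + 0.4667·19.6875] = 8.4289
Node 0 (S = 125): V_0 = 1/1.09·[0.5333·0.0000 + 0.4667·8.4289] = 3.6087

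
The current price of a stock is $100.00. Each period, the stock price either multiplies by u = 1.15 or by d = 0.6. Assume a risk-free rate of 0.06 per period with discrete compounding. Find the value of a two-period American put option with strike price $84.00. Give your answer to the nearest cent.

$5.53

Risk-neutral probability p = (1 + 0.06 − 0.6)/(1.15 − 0.6) = 0.4600/0.5500 = 0.8364
Terminal stock prices: S_uu = 132.2, S_ud = 69, S_dd = 36
Terminal payoffs (K − S): max(-48.25, 0) = 0, max(15, 0) = 15, max(48, 0) = 48
Node u (S = 115): continuation = 1/1.06·[0.8364·0.0000 + 0.1636·15.0000] = 2.3156; exercise value = 0.0000 ≤ continuation, so V_u = 2.3156
Node d (S = 60): continuation = 1/1.06·[0.8364·15.0000 + 0.1636·48.0000] = 19.2453; exercise value = 24.0000 > continuation, so V_d = 24.0000 (exercise)
Node 0 (S = 100): continuation = 1/1.06·[0.8364·2.3156 + 0.1636·24.0000] = 5.5320; exercise value = 0.0000 ≤ continuation, so V_0 = 5.5320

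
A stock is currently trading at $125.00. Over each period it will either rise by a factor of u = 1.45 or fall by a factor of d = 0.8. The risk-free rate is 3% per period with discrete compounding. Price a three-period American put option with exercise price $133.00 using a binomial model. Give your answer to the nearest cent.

Risk-neutral probability p = (1 + 0.03 − 0.8)/(1.45 − 0.8) = 0.2300/0.6500 = 0.3538
Terminal stock prices: S_uuu = 381.1, S_uud = 210.2, S_udd = 116, S_ddd = 64
Terminal payoffs (K − S): max(-248.1, 0) = 0, max(-77.25, 0) = 0, max(17, 0) = 17, max(69, 0) = 69
Node uu (S = 262.8): continuation = 1/1.03·[0.3538·0.0000 + 0.6462·0.0000] = 0.0000; exercise value = 0.0000 ≤ continuation, so V_uu = 0.0000
Node ud (S = 145): continuation = 1/1.03·[0.3538·0.0000 + 0.6462·17.0000] = 10.6647; exercise value = 0.0000 ≤ continuation, so V_ud = 10.6647
Node dd (S = 80): continuation = 1/1.03·[0.3538·17.0000 + 0.6462·69.0000] = 49.1262; exercise value = 53.0000 > continuation, so V_dd = 53.0000 (exercise)
Node u (S = 181.2): continuation = 1/1.03·[0.3538·0.0000 + 0.6462·10.6647] = 6.6903; exercise value = 0.0000 ≤ continuation, so V_u = 6.6903
Node d (S = 100): continuation = 1/1.03·[0.3538·10.6647 + 0.6462·53.0000] = 36.9124; exercise value = 33.0000 ≤ continuation, so V_d = 36.9124
Node 0 (S = 125): continuation = 1/1.03·[0.3538·6.6903 + 0.6462·36.9124] = 25.4548; exercise value = 8.0000 ≤ continuation, so V_0 = 25.4548

$25.45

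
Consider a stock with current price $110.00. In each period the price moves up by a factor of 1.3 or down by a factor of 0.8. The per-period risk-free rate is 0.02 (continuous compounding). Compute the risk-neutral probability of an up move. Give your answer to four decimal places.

Risk-neutral probability p = (e^0.02 − 0.8)/(1.3 − 0.8) = 0.2202/0.5000 = 0.4404

p = 0.4404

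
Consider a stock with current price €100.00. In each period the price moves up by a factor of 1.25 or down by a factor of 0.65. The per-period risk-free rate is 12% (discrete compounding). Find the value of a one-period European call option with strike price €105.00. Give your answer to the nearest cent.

€13.99

Risk-neutral probability p = (1 + 0.12 − 0.65)/(1.25 − 0.65) = 0.4700/0.6000 = 0.7833
Terminal stock prices: S_u = 125, S_d = 65
Terminal payoffs (S − K): max(20, 0) = 20, max(-40, 0) = 0
Node 0 (S = 100): V_0 = 1/1.12·[0.7833·20.0000 + 0.2167·0.0000] = 13.9881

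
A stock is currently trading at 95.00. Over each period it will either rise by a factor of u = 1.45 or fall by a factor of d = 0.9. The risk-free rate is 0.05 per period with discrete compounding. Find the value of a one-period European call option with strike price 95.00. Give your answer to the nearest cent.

11.10

Risk-neutral probability p = (1 + 0.05 − 0.9)/(1.45 − 0.9) = 0.1500/0.5500 = 0.2727
Terminal stock prices: S_u = 137.8, S_d = 85.5
Terminal payoffs (S − K): max(42.75, 0) = 42.75, max(-9.5, 0) = 0
Node 0 (S = 95): V_0 = 1/1.05·[0.2727·42.7500 + 0.7273·0.0000] = 11.1039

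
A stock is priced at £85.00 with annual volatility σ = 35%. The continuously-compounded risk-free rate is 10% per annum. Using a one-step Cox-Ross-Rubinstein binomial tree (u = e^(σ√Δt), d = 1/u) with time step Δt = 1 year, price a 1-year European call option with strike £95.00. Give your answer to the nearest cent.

£13.00

CRR parameters: u = e^(σ√Δt) = e^(0.35·√1) = 1.4191, d = 1/u = 0.7047
Per-period rate: rΔt = 0.1·1 = 0.1, so R = e^0.1 = 1.1052
Risk-neutral probability p = (e^0.1 − 0.7047)/(1.4191 − 0.7047) = 0.4005/0.7144 = 0.5606
Terminal stock prices: S_u = 120.6, S_d = 59.9
Terminal payoffs (S − K): max(25.62, 0) = 25.62, max(-35.1, 0) = 0
Node 0 (S = 85): V_0 = e^(−0.1)·[0.5606·25.6207 + 0.4394·0.0000] = 12.9962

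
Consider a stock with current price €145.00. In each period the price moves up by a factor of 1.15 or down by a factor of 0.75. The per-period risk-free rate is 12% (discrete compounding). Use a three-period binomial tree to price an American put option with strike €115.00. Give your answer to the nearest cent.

€0.50

Risk-neutral probability p = (1 + 0.12 − 0.75)/(1.15 − 0.75) = 0.3700/0.4000 = 0.9250
Terminal stock prices: S_uuu = 220.5, S_uud = 143.8, S_udd = 93.8, S_ddd = 61.17
Terminal payoffs (K − S): max(-105.5, 0) = 0, max(-28.82, 0) = 0, max(21.2, 0) = 21.2, max(53.83, 0) = 53.83
Node uu (S = 191.8): continuation = 1/1.12·[0.9250·0.0000 + 0.0750·0.0000] = 0.0000; exercise value = 0.0000 ≤ continuation, so V_uu = 0.0000
Node ud (S = 125.1): continuation = 1/1.12·[0.9250·0.0000 + 0.0750·21.2031] = 1.4199; exercise value = 0.0000 ≤ continuation, so V_ud = 1.4199
Node dd (S = 81.56): continuation = 1/1.12·[0.9250·21.2031 + 0.0750·53.8281] = 21.1161; exercise value = 33.4375 > continuation, so V_dd = 33.4375 (exercise)
Node u (S = 166.8): continuation = 1/1.12·[0.9250·0.0000 + 0.0750·1.4199] = 0.0951; exercise value = 0.0000 ≤ continuation, so V_u = 0.0951
Node d (S = 108.8): continuation = 1/1.12·[0.9250·1.4199 + 0.0750·33.4375] = 3.4118; exercise value = 6.2500 > continuation, so V_d = 6.2500 (exercise)
Node 0 (S = 145): continuation = 1/1.12·[0.9250·0.0951 + 0.0750·6.2500] = 0.4971; exercise value = 0.0000 ≤ continuation, so V_0 = 0.4971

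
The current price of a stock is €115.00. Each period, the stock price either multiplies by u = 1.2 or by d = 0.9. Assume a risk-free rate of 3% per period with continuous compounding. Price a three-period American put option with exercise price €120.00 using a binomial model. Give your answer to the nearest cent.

Risk-neutral probability p = (e^0.03 − 0.9)/(1.2 − 0.9) = 0.1305/0.3000 = 0.4348
Terminal stock prices: S_uuu = 198.7, S_uud = 149, S_udd = 111.8, S_ddd = 83.84
Terminal payoffs (K − S): max(-78.72, 0) = 0, max(-29.04, 0) = 0, max(8.22, 0) = 8.22, max(36.16, 0) = 36.16
Node uu (S = 165.6): continuation = e^(−0.03)·[0.4348·0.0000 + 0.5652·0.0000] = 0.0000; exercise value = 0.0000 ≤ continuation, so V_uu = 0.0000
Node ud (S = 124.2): continuation = e^(−0.03)·[0.4348·0.0000 + 0.5652·8.2200] = 4.5082; exercise value = 0.0000 ≤ continuation, so V_ud = 4.5082
Node dd (S = 93.15): continuation = e^(−0.03)·[0.4348·8.2200 + 0.5652·36.1650] = 23.3035; exercise value = 26.8500 > continuation, so V_dd = 26.8500 (exercise)
Node u (S = 138): continuation = e^(−0.03)·[0.4348·0.0000 + 0.5652·4.5082] = 2.4725; exercise value = 0.0000 ≤ continuation, so V_u = 2.4725
Node d (S = 103.5): continuation = e^(−0.03)·[0.4348·4.5082 + 0.5652·26.8500] = 16.6283; exercise value = 16.5000 ≤ continuation, so V_d = 16.6283
Node 0 (S = 115): continuation = e^(−0.03)·[0.4348·2.4725 + 0.5652·16.6283] = 10.1632; exercise value = 5.0000 ≤ continuation, so V_0 = 10.1632

€10.16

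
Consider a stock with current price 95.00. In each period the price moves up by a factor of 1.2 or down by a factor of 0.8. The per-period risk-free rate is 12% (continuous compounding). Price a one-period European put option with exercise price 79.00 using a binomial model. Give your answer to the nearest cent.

0.48

Risk-neutral probability p = (e^0.12 − 0.8)/(1.2 − 0.8) = 0.3275/0.4000 = 0.8187
Terminal stock prices: S_u = 114, S_d = 76
Terminal payoffs (K − S): max(-35, 0) = 0, max(3, 0) = 3
Node 0 (S = 95): V_0 = e^(−0.12)·[0.8187·0.0000 + 0.1813·3.0000] = 0.4823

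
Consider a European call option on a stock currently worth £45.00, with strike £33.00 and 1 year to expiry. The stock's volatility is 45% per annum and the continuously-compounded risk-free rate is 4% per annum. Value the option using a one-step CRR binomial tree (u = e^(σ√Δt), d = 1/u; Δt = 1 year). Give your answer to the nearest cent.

CRR parameters: u = e^(σ√Δt) = e^(0.45·√1) = 1.5683, d = 1/u = 0.6376
Per-period rate: rΔt = 0.04·1 = 0.04, so R = e^0.04 = 1.0408
Risk-neutral probability p = (e^0.04 − 0.6376)/(1.5683 − 0.6376) = 0.4032/0.9307 = 0.4332
Terminal stock prices: S_u = 70.57, S_d = 28.69
Terminal payoffs (S − K): max(37.57, 0) = 37.57, max(-4.307, 0) = 0
Node 0 (S = 45): V_0 = e^(−0.04)·[0.4332·37.5740 + 0.5668·0.0000] = 15.6392

£15.64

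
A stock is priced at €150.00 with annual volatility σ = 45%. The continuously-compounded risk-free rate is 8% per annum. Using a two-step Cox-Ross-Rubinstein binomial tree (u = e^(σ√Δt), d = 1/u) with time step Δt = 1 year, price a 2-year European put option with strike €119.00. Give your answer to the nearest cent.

€13.43

CRR parameters: u = e^(σ√Δt) = e^(0.45·√1) = 1.5683, d = 1/u = 0.6376
Per-period rate: rΔt = 0.08·1 = 0.08, so R = e^0.08 = 1.0833
Risk-neutral probability p = (e^0.08 − 0.6376)/(1.5683 − 0.6376) = 0.4457/0.9307 = 0.4789
Terminal stock prices: S_uu = 368.9, S_ud = 150, S_dd = 60.99
Terminal payoffs (K − S): max(-249.9, 0) = 0, max(-31, 0) = 0, max(58.01, 0) = 58.01
Node u (S = 235.2): V_u = e^(−0.08)·[0.4789·0.0000 + 0.5211·0.0000] = 0.0000
Node d (S = 95.64): V_d = e^(−0.08)·[0.4789·0.0000 + 0.5211·58.0146] = 27.9097
Node 0 (S = 150): V_0 = e^(−0.08)·[0.4789·0.0000 + 0.5211·27.9097] = 13.4268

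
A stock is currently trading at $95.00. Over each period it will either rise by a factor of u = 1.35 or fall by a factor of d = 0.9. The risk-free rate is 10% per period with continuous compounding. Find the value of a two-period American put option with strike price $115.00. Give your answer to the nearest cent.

Risk-neutral probability p = (e^0.1 − 0.9)/(1.35 − 0.9) = 0.2052/0.4500 = 0.4559
Terminal stock prices: S_uu = 173.1, S_ud = 115.4, S_dd = 76.95
Terminal payoffs (K − S): max(-58.14, 0) = 0, max(-0.425, 0) = 0, max(38.05, 0) = 38.05
Node u (S = 128.2): continuation = e^(−0.1)·[0.4559·0.0000 + 0.5441·0.0000] = 0.0000; exercise value = 0.0000 ≤ continuation, so V_u = 0.0000
Node d (S = 85.5): continuation = e^(−0.1)·[0.4559·0.0000 + 0.5441·38.0500] = 18.7316; exercise value = 29.5000 > continuation, so V_d = 29.5000 (exercise)
Node 0 (S = 95): continuation = e^(−0.1)·[0.4559·0.0000 + 0.5441·29.5000] = 14.5226; exercise value = 20.0000 > continuation, so V_0 = 20.0000 (exercise)

$20.00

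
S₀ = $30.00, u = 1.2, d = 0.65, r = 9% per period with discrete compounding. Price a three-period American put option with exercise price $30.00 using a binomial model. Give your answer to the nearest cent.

Risk-neutral probability p = (1 + 0.09 − 0.65)/(1.2 − 0.65) = 0.4400/0.5500 = 0.8000
Terminal stock prices: S_uuu = 51.84, S_uud = 28.08, S_udd = 15.21, S_ddd = 8.239
Terminal payoffs (K − S): max(-21.84, 0) = 0, max(1.92, 0) = 1.92, max(14.79, 0) = 14.79, max(21.76, 0) = 21.76
Node uu (S = 43.2): continuation = 1/1.09·[0.8000·0.0000 + 0.2000·1.9200] = 0.3523; exercise value = 0.0000 ≤ continuation, so V_uu = 0.3523
Node ud (S = 23.4): continuation = 1/1.09·[0.8000·1.9200 + 0.2000·14.7900] = 4.1229; exercise value = 6.6000 > continuation, so V_ud = 6.6000 (exercise)
Node dd (S = 12.68): continuation = 1/1.09·[0.8000·14.7900 + 0.2000·21.7613] = 14.8479; exercise value = 17.3250 > continuation, so V_dd = 17.3250 (exercise)
Node u (S = 36): continuation = 1/1.09·[0.8000·0.3523 + 0.2000·6.6000] = 1.4696; exercise value = 0.0000 ≤ continuation, so V_u = 1.4696
Node d (S = 19.5): continuation = 1/1.09·[0.8000·6.6000 + 0.2000·17.3250] = 8.0229; exercise value = 10.5000 > continuation, so V_d = 10.5000 (exercise)
Node 0 (S = 30): continuation = 1/1.09·[0.8000·1.4696 + 0.2000·10.5000] = 3.0052; exercise value = 0.0000 ≤ continuation, so V_0 = 3.0052

$3.01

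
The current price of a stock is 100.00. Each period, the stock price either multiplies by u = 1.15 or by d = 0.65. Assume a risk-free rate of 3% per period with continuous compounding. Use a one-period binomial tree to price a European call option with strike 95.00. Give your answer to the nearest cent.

14.77

Risk-neutral probability p = (e^0.03 − 0.65)/(1.15 − 0.65) = 0.3805/0.5000 = 0.7609
Terminal stock prices: S_u = 115, S_d = 65
Terminal payoffs (S − K): max(20, 0) = 20, max(-30, 0) = 0
Node 0 (S = 100): V_0 = e^(−0.03)·[0.7609·20.0000 + 0.2391·0.0000] = 14.7684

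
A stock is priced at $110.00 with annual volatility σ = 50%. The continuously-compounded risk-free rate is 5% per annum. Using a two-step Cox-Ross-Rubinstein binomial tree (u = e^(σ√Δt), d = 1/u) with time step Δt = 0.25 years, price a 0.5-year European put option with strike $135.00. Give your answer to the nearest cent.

CRR parameters: u = e^(σ√Δt) = e^(0.5·√0.25) = 1.2840, d = 1/u = 0.7788
Per-period rate: rΔt = 0.05·0.25 = 0.0125, so R = e^0.0125 = 1.0126
Risk-neutral probability p = (e^0.0125 − 0.7788)/(1.2840 − 0.7788) = 0.2338/0.5052 = 0.4627
Terminal stock prices: S_uu = 181.4, S_ud = 110, S_dd = 66.72
Terminal payoffs (K − S): max(-46.36, 0) = 0, max(25, 0) = 25, max(68.28, 0) = 68.28
Node u (S = 141.2): V_u = e^(−0.0125)·[0.4627·0.0000 + 0.5373·25.0000] = 13.2651
Node d (S = 85.67): V_d = e^(−0.0125)·[0.4627·25.0000 + 0.5373·68.2816] = 47.6549
Node 0 (S = 110): V_0 = e^(−0.0125)·[0.4627·13.2651 + 0.5373·47.6549] = 31.3478

$31.35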